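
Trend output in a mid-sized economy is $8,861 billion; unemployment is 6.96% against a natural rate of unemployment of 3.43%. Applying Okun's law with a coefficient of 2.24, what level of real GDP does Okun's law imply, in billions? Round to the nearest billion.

$8,160 billion

Unemployment gap = 6.96 - 3.43 = 3.53 points, so the output gap is -2.24 × 3.53 = -7.9072%.
Actual GDP = 8861 × (1 - 7.9072/100) = 8861 × 0.920928 ≈ 8160 billion.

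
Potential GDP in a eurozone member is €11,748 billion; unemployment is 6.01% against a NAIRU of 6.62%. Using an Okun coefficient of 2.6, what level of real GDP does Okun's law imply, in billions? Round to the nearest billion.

Unemployment gap = 6.01 - 6.62 = -0.61 points, so the output gap is -2.6 × (-0.61) = 1.586%.
Actual GDP = 11748 × (1 + 1.586/100) = 11748 × 1.01586 ≈ 11934 billion.

€11,934 billion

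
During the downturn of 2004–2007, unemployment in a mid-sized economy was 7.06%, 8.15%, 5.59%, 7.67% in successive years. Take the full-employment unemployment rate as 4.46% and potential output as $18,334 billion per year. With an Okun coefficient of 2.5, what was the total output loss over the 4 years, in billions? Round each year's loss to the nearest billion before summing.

$4,872 billion

Year 2004: gap = -2.5 × (7.06 - 4.46) = -6.5%, loss ≈ 18334 × 6.5/100 ≈ 1192.
Year 2005: gap = -2.5 × (8.15 - 4.46) = -9.225%, loss ≈ 18334 × 9.225/100 ≈ 1691.
Year 2006: gap = -2.5 × (5.59 - 4.46) = -2.825%, loss ≈ 18334 × 2.825/100 ≈ 518.
Year 2007: gap = -2.5 × (7.67 - 4.46) = -8.025%, loss ≈ 18334 × 8.025/100 ≈ 1471.
Total lost output = 1192 + 1691 + 518 + 1471 = 4872 billion.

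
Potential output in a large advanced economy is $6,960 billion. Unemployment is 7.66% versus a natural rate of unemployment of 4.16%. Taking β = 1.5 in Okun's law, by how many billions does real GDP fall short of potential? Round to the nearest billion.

Output gap = -1.5 × (7.66 - 4.16) = -1.5 × 3.5 = -5.25%.
Actual GDP ≈ 6960 × 0.9475 ≈ 6595 billion, so the shortfall is 6960 - 6595 = 365 billion.

$365 billion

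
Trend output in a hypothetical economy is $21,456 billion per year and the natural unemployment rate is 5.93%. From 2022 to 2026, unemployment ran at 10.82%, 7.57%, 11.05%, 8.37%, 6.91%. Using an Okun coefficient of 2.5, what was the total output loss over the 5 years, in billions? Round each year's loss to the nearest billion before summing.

Year 2022: gap = -2.5 × (10.82 - 5.93) = -12.225%, loss ≈ 21456 × 12.225/100 ≈ 2623.
Year 2023: gap = -2.5 × (7.57 - 5.93) = -4.1%, loss ≈ 21456 × 4.1/100 ≈ 880.
Year 2024: gap = -2.5 × (11.05 - 5.93) = -12.8%, loss ≈ 21456 × 12.8/100 ≈ 2746.
Year 2025: gap = -2.5 × (8.37 - 5.93) = -6.1%, loss ≈ 21456 × 6.1/100 ≈ 1309.
Year 2026: gap = -2.5 × (6.91 - 5.93) = -2.45%, loss ≈ 21456 × 2.45/100 ≈ 526.
Total lost output = 2623 + 880 + 2746 + 1309 + 526 = 8084 billion.

$8,084 billion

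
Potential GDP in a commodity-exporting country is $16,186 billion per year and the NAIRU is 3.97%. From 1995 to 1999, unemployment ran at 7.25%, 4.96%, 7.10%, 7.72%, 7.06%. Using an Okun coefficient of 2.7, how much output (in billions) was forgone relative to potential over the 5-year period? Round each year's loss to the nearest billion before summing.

$6,223 billion

Year 1995: gap = -2.7 × (7.25 - 3.97) = -8.856%, loss ≈ 16186 × 8.856/100 ≈ 1433.
Year 1996: gap = -2.7 × (4.96 - 3.97) = -2.673%, loss ≈ 16186 × 2.673/100 ≈ 433.
Year 1997: gap = -2.7 × (7.1 - 3.97) = -8.451%, loss ≈ 16186 × 8.451/100 ≈ 1368.
Year 1998: gap = -2.7 × (7.72 - 3.97) = -10.125%, loss ≈ 16186 × 10.125/100 ≈ 1639.
Year 1999: gap = -2.7 × (7.06 - 3.97) = -8.343%, loss ≈ 16186 × 8.343/100 ≈ 1350.
Total lost output = 1433 + 433 + 1368 + 1639 + 1350 = 6223 billion.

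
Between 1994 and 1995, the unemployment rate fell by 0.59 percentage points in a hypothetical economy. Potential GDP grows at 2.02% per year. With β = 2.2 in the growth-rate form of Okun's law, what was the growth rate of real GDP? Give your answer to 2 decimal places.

Growth-rate Okun's law: g_Y = g_Y* - β × Δu.
g_Y = 2.02 - 2.2 × (-0.59) = 2.02 + 1.298 = 3.318%, i.e. 3.32% to 2 d.p.

3.32%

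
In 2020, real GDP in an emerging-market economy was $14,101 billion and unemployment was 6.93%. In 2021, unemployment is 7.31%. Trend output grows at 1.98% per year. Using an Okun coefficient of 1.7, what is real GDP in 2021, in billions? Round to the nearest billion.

Δu = 7.31 - 6.93 = 0.38 points.
Okun's law (growth form): g_Y = g_Y* - β × Δu = 1.98 - 1.7 × (0.38) = 1.98 - 0.646 = 1.334%.
Real GDP in the next year = 14101 × (1 + 1.334/100) = 14101 × 1.01334 ≈ 14289 billion.

$14,289 billion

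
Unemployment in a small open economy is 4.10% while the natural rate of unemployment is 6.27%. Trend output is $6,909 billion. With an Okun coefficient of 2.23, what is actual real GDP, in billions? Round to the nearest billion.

$7,243 billion

Unemployment gap = 4.1 - 6.27 = -2.17 points, so the output gap is -2.23 × (-2.17) = 4.8391%.
Actual GDP = 6909 × (1 + 4.8391/100) = 6909 × 1.048391 ≈ 7243 billion.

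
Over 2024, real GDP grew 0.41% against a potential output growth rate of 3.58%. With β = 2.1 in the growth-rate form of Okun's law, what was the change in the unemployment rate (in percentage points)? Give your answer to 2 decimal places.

1.51 percentage points

Growth-rate Okun's law: g_Y = g_Y* - β × Δu, so Δu = (g_Y* - g_Y)/β.
Δu = (3.58 - 0.41)/2.1 = 3.17/2.1 = 1.51 percentage points.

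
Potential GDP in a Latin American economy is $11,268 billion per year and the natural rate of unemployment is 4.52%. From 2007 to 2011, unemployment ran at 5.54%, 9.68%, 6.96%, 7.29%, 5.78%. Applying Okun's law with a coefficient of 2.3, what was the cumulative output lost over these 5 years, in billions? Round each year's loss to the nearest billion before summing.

Year 2007: gap = -2.3 × (5.54 - 4.52) = -2.346%, loss ≈ 11268 × 2.346/100 ≈ 264.
Year 2008: gap = -2.3 × (9.68 - 4.52) = -11.868%, loss ≈ 11268 × 11.868/100 ≈ 1337.
Year 2009: gap = -2.3 × (6.96 - 4.52) = -5.612%, loss ≈ 11268 × 5.612/100 ≈ 632.
Year 2010: gap = -2.3 × (7.29 - 4.52) = -6.371%, loss ≈ 11268 × 6.371/100 ≈ 718.
Year 2011: gap = -2.3 × (5.78 - 4.52) = -2.898%, loss ≈ 11268 × 2.898/100 ≈ 327.
Total lost output = 264 + 1337 + 632 + 718 + 327 = 3278 billion.

$3,278 billion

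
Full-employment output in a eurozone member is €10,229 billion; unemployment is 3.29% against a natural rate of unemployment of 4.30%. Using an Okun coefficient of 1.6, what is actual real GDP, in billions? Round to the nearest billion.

Unemployment gap = 3.29 - 4.3 = -1.01 points, so the output gap is -1.6 × (-1.01) = 1.616%.
Actual GDP = 10229 × (1 + 1.616/100) = 10229 × 1.01616 ≈ 10394 billion.

€10,394 billion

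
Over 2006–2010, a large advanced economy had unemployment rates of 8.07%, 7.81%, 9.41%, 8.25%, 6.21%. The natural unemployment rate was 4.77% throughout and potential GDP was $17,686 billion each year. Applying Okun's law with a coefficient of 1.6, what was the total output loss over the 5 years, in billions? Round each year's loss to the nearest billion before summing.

Year 2006: gap = -1.6 × (8.07 - 4.77) = -5.28%, loss ≈ 17686 × 5.28/100 ≈ 934.
Year 2007: gap = -1.6 × (7.81 - 4.77) = -4.864%, loss ≈ 17686 × 4.864/100 ≈ 860.
Year 2008: gap = -1.6 × (9.41 - 4.77) = -7.424%, loss ≈ 17686 × 7.424/100 ≈ 1313.
Year 2009: gap = -1.6 × (8.25 - 4.77) = -5.568%, loss ≈ 17686 × 5.568/100 ≈ 985.
Year 2010: gap = -1.6 × (6.21 - 4.77) = -2.304%, loss ≈ 17686 × 2.304/100 ≈ 407.
Total lost output = 934 + 860 + 1313 + 985 + 407 = 4499 billion.

$4,499 billion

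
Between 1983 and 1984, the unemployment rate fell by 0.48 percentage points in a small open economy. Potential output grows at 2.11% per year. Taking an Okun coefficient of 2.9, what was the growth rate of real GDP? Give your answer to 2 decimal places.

Growth-rate Okun's law: g_Y = g_Y* - β × Δu.
g_Y = 2.11 - 2.9 × (-0.48) = 2.11 + 1.392 = 3.502%, i.e. 3.50% to 2 d.p.

3.50%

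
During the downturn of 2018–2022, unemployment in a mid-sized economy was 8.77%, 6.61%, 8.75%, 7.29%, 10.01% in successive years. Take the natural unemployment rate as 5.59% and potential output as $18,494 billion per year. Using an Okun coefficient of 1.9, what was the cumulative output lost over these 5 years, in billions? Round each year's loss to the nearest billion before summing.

Year 2018: gap = -1.9 × (8.77 - 5.59) = -6.042%, loss ≈ 18494 × 6.042/100 ≈ 1117.
Year 2019: gap = -1.9 × (6.61 - 5.59) = -1.938%, loss ≈ 18494 × 1.938/100 ≈ 358.
Year 2020: gap = -1.9 × (8.75 - 5.59) = -6.004%, loss ≈ 18494 × 6.004/100 ≈ 1110.
Year 2021: gap = -1.9 × (7.29 - 5.59) = -3.23%, loss ≈ 18494 × 3.23/100 ≈ 597.
Year 2022: gap = -1.9 × (10.01 - 5.59) = -8.398%, loss ≈ 18494 × 8.398/100 ≈ 1553.
Total lost output = 1117 + 358 + 1110 + 597 + 1553 = 4735 billion.

$4,735 billion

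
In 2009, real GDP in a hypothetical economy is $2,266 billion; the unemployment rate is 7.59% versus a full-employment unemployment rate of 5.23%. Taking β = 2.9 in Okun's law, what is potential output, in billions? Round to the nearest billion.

$2,432 billion

Unemployment gap = 7.59 - 5.23 = 2.36 points, so output gap = -2.9 × 2.36 = -6.844%.
Since Y = Y* × (1 + gap/100), Y* = 2266/0.93156 ≈ 2432 billion.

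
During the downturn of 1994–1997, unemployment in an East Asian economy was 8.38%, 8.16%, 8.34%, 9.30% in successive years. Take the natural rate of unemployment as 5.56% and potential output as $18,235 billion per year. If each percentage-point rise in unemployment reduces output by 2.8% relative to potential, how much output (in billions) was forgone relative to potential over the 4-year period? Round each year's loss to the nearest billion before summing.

$6,097 billion

Year 1994: gap = -2.8 × (8.38 - 5.56) = -7.896%, loss ≈ 18235 × 7.896/100 ≈ 1440.
Year 1995: gap = -2.8 × (8.16 - 5.56) = -7.28%, loss ≈ 18235 × 7.28/100 ≈ 1328.
Year 1996: gap = -2.8 × (8.34 - 5.56) = -7.784%, loss ≈ 18235 × 7.784/100 ≈ 1419.
Year 1997: gap = -2.8 × (9.3 - 5.56) = -10.472%, loss ≈ 18235 × 10.472/100 ≈ 1910.
Total lost output = 1440 + 1328 + 1419 + 1910 = 6097 billion.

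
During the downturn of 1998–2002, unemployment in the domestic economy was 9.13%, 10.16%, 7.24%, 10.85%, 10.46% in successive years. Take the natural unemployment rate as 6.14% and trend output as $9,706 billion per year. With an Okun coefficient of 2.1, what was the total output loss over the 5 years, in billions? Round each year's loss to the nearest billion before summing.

$3,493 billion

Year 1998: gap = -2.1 × (9.13 - 6.14) = -6.279%, loss ≈ 9706 × 6.279/100 ≈ 609.
Year 1999: gap = -2.1 × (10.16 - 6.14) = -8.442%, loss ≈ 9706 × 8.442/100 ≈ 819.
Year 2000: gap = -2.1 × (7.24 - 6.14) = -2.31%, loss ≈ 9706 × 2.31/100 ≈ 224.
Year 2001: gap = -2.1 × (10.85 - 6.14) = -9.891%, loss ≈ 9706 × 9.891/100 ≈ 960.
Year 2002: gap = -2.1 × (10.46 - 6.14) = -9.072%, loss ≈ 9706 × 9.072/100 ≈ 881.
Total lost output = 609 + 819 + 224 + 960 + 881 = 3493 billion.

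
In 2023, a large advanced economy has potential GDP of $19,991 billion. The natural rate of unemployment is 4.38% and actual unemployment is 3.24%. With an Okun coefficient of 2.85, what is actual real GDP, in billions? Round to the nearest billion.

$20,641 billion

Unemployment gap = 3.24 - 4.38 = -1.14 points, so the output gap is -2.85 × (-1.14) = 3.249%.
Actual GDP = 19991 × (1 + 3.249/100) = 19991 × 1.03249 ≈ 20641 billion.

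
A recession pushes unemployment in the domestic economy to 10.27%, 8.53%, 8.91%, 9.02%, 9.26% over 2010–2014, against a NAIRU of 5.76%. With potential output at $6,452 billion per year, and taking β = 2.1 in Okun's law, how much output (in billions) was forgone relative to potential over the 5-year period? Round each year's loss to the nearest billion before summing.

Year 2010: gap = -2.1 × (10.27 - 5.76) = -9.471%, loss ≈ 6452 × 9.471/100 ≈ 611.
Year 2011: gap = -2.1 × (8.53 - 5.76) = -5.817%, loss ≈ 6452 × 5.817/100 ≈ 375.
Year 2012: gap = -2.1 × (8.91 - 5.76) = -6.615%, loss ≈ 6452 × 6.615/100 ≈ 427.
Year 2013: gap = -2.1 × (9.02 - 5.76) = -6.846%, loss ≈ 6452 × 6.846/100 ≈ 442.
Year 2014: gap = -2.1 × (9.26 - 5.76) = -7.35%, loss ≈ 6452 × 7.35/100 ≈ 474.
Total lost output = 611 + 375 + 427 + 442 + 474 = 2329 billion.

$2,329 billion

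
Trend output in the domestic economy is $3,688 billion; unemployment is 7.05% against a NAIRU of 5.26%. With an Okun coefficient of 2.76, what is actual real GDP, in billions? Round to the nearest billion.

$3,506 billion

Unemployment gap = 7.05 - 5.26 = 1.79 points, so the output gap is -2.76 × 1.79 = -4.9404%.
Actual GDP = 3688 × (1 - 4.9404/100) = 3688 × 0.950596 ≈ 3506 billion.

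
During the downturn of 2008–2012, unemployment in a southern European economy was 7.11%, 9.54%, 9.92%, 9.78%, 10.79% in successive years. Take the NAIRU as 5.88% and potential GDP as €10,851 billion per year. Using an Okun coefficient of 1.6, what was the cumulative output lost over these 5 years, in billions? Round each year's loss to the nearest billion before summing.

€3,079 billion

Year 2008: gap = -1.6 × (7.11 - 5.88) = -1.968%, loss ≈ 10851 × 1.968/100 ≈ 214.
Year 2009: gap = -1.6 × (9.54 - 5.88) = -5.856%, loss ≈ 10851 × 5.856/100 ≈ 635.
Year 2010: gap = -1.6 × (9.92 - 5.88) = -6.464%, loss ≈ 10851 × 6.464/100 ≈ 701.
Year 2011: gap = -1.6 × (9.78 - 5.88) = -6.24%, loss ≈ 10851 × 6.24/100 ≈ 677.
Year 2012: gap = -1.6 × (10.79 - 5.88) = -7.856%, loss ≈ 10851 × 7.856/100 ≈ 852.
Total lost output = 214 + 635 + 701 + 677 + 852 = 3079 billion.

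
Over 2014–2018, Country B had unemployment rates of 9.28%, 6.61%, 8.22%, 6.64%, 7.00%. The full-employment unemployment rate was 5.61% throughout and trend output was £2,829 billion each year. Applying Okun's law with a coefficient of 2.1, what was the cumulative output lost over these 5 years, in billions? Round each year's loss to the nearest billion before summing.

£576 billion

Year 2014: gap = -2.1 × (9.28 - 5.61) = -7.707%, loss ≈ 2829 × 7.707/100 ≈ 218.
Year 2015: gap = -2.1 × (6.61 - 5.61) = -2.1%, loss ≈ 2829 × 2.1/100 ≈ 59.
Year 2016: gap = -2.1 × (8.22 - 5.61) = -5.481%, loss ≈ 2829 × 5.481/100 ≈ 155.
Year 2017: gap = -2.1 × (6.64 - 5.61) = -2.163%, loss ≈ 2829 × 2.163/100 ≈ 61.
Year 2018: gap = -2.1 × (7 - 5.61) = -2.919%, loss ≈ 2829 × 2.919/100 ≈ 83.
Total lost output = 218 + 59 + 155 + 61 + 83 = 576 billion.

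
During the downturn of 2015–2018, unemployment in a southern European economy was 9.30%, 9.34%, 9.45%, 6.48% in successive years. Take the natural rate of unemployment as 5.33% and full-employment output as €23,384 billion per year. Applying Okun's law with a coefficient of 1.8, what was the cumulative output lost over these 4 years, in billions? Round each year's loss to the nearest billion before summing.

€5,577 billion

Year 2015: gap = -1.8 × (9.3 - 5.33) = -7.146%, loss ≈ 23384 × 7.146/100 ≈ 1671.
Year 2016: gap = -1.8 × (9.34 - 5.33) = -7.218%, loss ≈ 23384 × 7.218/100 ≈ 1688.
Year 2017: gap = -1.8 × (9.45 - 5.33) = -7.416%, loss ≈ 23384 × 7.416/100 ≈ 1734.
Year 2018: gap = -1.8 × (6.48 - 5.33) = -2.07%, loss ≈ 23384 × 2.07/100 ≈ 484.
Total lost output = 1671 + 1688 + 1734 + 484 = 5577 billion.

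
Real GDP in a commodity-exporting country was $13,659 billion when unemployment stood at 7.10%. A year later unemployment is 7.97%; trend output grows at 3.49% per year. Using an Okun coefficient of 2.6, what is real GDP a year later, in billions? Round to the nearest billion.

Δu = 7.97 - 7.1 = 0.87 points.
Okun's law (growth form): g_Y = g_Y* - β × Δu = 3.49 - 2.6 × (0.87) = 3.49 - 2.262 = 1.228%.
Real GDP in the next year = 13659 × (1 + 1.228/100) = 13659 × 1.01228 ≈ 13827 billion.

$13,827 billion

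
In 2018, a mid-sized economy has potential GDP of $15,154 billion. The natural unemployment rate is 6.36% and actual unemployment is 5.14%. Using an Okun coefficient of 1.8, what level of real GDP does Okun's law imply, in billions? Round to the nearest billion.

Unemployment gap = 5.14 - 6.36 = -1.22 points, so the output gap is -1.8 × (-1.22) = 2.196%.
Actual GDP = 15154 × (1 + 2.196/100) = 15154 × 1.02196 ≈ 15487 billion.

$15,487 billion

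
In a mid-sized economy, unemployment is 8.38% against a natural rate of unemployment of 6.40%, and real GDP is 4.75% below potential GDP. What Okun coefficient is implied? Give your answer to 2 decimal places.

Okun's law: output gap = -β × (u - u*).
-4.75 = -β × (8.38 - 6.4) = -β × 1.98, so β = 4.75/1.98 = 2.40.

β ≈ 2.40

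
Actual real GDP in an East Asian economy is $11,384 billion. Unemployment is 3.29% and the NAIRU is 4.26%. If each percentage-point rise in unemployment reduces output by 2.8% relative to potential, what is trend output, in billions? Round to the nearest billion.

$11,083 billion

Unemployment gap = 3.29 - 4.26 = -0.97 points, so output gap = -2.8 × (-0.97) = 2.716%.
Since Y = Y* × (1 + gap/100), Y* = 11384/1.02716 ≈ 11083 billion.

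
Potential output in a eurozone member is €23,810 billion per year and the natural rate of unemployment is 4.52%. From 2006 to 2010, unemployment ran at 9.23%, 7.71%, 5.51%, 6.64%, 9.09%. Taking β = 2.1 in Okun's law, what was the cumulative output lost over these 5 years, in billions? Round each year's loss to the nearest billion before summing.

€7,790 billion

Year 2006: gap = -2.1 × (9.23 - 4.52) = -9.891%, loss ≈ 23810 × 9.891/100 ≈ 2355.
Year 2007: gap = -2.1 × (7.71 - 4.52) = -6.699%, loss ≈ 23810 × 6.699/100 ≈ 1595.
Year 2008: gap = -2.1 × (5.51 - 4.52) = -2.079%, loss ≈ 23810 × 2.079/100 ≈ 495.
Year 2009: gap = -2.1 × (6.64 - 4.52) = -4.452%, loss ≈ 23810 × 4.452/100 ≈ 1060.
Year 2010: gap = -2.1 × (9.09 - 4.52) = -9.597%, loss ≈ 23810 × 9.597/100 ≈ 2285.
Total lost output = 2355 + 1595 + 495 + 1060 + 2285 = 7790 billion.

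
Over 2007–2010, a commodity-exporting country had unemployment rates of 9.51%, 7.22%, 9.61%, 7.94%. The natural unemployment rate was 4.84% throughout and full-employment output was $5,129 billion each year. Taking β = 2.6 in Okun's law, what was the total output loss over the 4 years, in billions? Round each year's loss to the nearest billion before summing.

Year 2007: gap = -2.6 × (9.51 - 4.84) = -12.142%, loss ≈ 5129 × 12.142/100 ≈ 623.
Year 2008: gap = -2.6 × (7.22 - 4.84) = -6.188%, loss ≈ 5129 × 6.188/100 ≈ 317.
Year 2009: gap = -2.6 × (9.61 - 4.84) = -12.402%, loss ≈ 5129 × 12.402/100 ≈ 636.
Year 2010: gap = -2.6 × (7.94 - 4.84) = -8.06%, loss ≈ 5129 × 8.06/100 ≈ 413.
Total lost output = 623 + 317 + 636 + 413 = 1989 billion.

$1,989 billion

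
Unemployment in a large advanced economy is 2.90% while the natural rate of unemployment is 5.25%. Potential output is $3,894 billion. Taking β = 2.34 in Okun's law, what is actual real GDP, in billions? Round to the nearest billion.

$4,108 billion

Unemployment gap = 2.9 - 5.25 = -2.35 points, so the output gap is -2.34 × (-2.35) = 5.499%.
Actual GDP = 3894 × (1 + 5.499/100) = 3894 × 1.05499 ≈ 4108 billion.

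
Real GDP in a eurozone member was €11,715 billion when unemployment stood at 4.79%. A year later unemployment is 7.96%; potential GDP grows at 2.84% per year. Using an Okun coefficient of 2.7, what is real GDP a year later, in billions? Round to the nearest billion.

€11,045 billion

Δu = 7.96 - 4.79 = 3.17 points.
Okun's law (growth form): g_Y = g_Y* - β × Δu = 2.84 - 2.7 × (3.17) = 2.84 - 8.559 = -5.719%.
Real GDP in the next year = 11715 × (1 - 5.719/100) = 11715 × 0.94281 ≈ 11045 billion.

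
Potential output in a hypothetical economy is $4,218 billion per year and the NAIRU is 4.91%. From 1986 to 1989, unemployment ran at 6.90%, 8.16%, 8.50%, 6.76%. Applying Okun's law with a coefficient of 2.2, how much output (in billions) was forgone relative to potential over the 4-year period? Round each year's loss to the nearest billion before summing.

$992 billion

Year 1986: gap = -2.2 × (6.9 - 4.91) = -4.378%, loss ≈ 4218 × 4.378/100 ≈ 185.
Year 1987: gap = -2.2 × (8.16 - 4.91) = -7.15%, loss ≈ 4218 × 7.15/100 ≈ 302.
Year 1988: gap = -2.2 × (8.5 - 4.91) = -7.898%, loss ≈ 4218 × 7.898/100 ≈ 333.
Year 1989: gap = -2.2 × (6.76 - 4.91) = -4.07%, loss ≈ 4218 × 4.07/100 ≈ 172.
Total lost output = 185 + 302 + 333 + 172 = 992 billion.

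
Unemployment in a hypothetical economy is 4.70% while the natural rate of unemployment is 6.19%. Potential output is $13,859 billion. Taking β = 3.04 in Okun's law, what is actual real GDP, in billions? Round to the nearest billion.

$14,487 billion

Unemployment gap = 4.7 - 6.19 = -1.49 points, so the output gap is -3.04 × (-1.49) = 4.5296%.
Actual GDP = 13859 × (1 + 4.5296/100) = 13859 × 1.045296 ≈ 14487 billion.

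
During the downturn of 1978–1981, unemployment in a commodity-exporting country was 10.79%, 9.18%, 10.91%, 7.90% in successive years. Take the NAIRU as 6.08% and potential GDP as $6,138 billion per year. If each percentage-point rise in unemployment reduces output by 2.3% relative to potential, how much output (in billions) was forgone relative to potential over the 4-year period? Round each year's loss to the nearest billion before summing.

$2,042 billion

Year 1978: gap = -2.3 × (10.79 - 6.08) = -10.833%, loss ≈ 6138 × 10.833/100 ≈ 665.
Year 1979: gap = -2.3 × (9.18 - 6.08) = -7.13%, loss ≈ 6138 × 7.13/100 ≈ 438.
Year 1980: gap = -2.3 × (10.91 - 6.08) = -11.109%, loss ≈ 6138 × 11.109/100 ≈ 682.
Year 1981: gap = -2.3 × (7.9 - 6.08) = -4.186%, loss ≈ 6138 × 4.186/100 ≈ 257.
Total lost output = 665 + 438 + 682 + 257 = 2042 billion.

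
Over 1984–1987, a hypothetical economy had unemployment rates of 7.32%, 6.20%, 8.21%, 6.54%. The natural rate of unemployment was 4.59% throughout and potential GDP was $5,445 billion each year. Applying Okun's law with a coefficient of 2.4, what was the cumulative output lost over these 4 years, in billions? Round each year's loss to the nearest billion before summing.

$1,295 billion

Year 1984: gap = -2.4 × (7.32 - 4.59) = -6.552%, loss ≈ 5445 × 6.552/100 ≈ 357.
Year 1985: gap = -2.4 × (6.2 - 4.59) = -3.864%, loss ≈ 5445 × 3.864/100 ≈ 210.
Year 1986: gap = -2.4 × (8.21 - 4.59) = -8.688%, loss ≈ 5445 × 8.688/100 ≈ 473.
Year 1987: gap = -2.4 × (6.54 - 4.59) = -4.68%, loss ≈ 5445 × 4.68/100 ≈ 255.
Total lost output = 357 + 210 + 473 + 255 = 1295 billion.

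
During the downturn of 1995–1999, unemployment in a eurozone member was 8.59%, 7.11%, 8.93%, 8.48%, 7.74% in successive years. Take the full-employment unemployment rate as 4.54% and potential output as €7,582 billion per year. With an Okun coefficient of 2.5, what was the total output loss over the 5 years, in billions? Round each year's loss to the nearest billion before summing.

€3,441 billion

Year 1995: gap = -2.5 × (8.59 - 4.54) = -10.125%, loss ≈ 7582 × 10.125/100 ≈ 768.
Year 1996: gap = -2.5 × (7.11 - 4.54) = -6.425%, loss ≈ 7582 × 6.425/100 ≈ 487.
Year 1997: gap = -2.5 × (8.93 - 4.54) = -10.975%, loss ≈ 7582 × 10.975/100 ≈ 832.
Year 1998: gap = -2.5 × (8.48 - 4.54) = -9.85%, loss ≈ 7582 × 9.85/100 ≈ 747.
Year 1999: gap = -2.5 × (7.74 - 4.54) = -8%, loss ≈ 7582 × 8/100 ≈ 607.
Total lost output = 768 + 487 + 832 + 747 + 607 = 3441 billion.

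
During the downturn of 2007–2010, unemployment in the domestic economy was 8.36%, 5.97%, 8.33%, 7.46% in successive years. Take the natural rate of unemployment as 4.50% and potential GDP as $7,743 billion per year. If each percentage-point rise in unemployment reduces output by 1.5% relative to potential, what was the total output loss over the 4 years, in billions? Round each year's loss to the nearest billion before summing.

$1,408 billion

Year 2007: gap = -1.5 × (8.36 - 4.5) = -5.79%, loss ≈ 7743 × 5.79/100 ≈ 448.
Year 2008: gap = -1.5 × (5.97 - 4.5) = -2.205%, loss ≈ 7743 × 2.205/100 ≈ 171.
Year 2009: gap = -1.5 × (8.33 - 4.5) = -5.745%, loss ≈ 7743 × 5.745/100 ≈ 445.
Year 2010: gap = -1.5 × (7.46 - 4.5) = -4.44%, loss ≈ 7743 × 4.44/100 ≈ 344.
Total lost output = 448 + 171 + 445 + 344 = 1408 billion.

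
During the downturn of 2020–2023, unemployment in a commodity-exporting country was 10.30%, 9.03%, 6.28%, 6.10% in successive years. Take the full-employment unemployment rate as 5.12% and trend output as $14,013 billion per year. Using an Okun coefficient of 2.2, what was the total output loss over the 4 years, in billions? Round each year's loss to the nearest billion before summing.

$3,462 billion

Year 2020: gap = -2.2 × (10.3 - 5.12) = -11.396%, loss ≈ 14013 × 11.396/100 ≈ 1597.
Year 2021: gap = -2.2 × (9.03 - 5.12) = -8.602%, loss ≈ 14013 × 8.602/100 ≈ 1205.
Year 2022: gap = -2.2 × (6.28 - 5.12) = -2.552%, loss ≈ 14013 × 2.552/100 ≈ 358.
Year 2023: gap = -2.2 × (6.1 - 5.12) = -2.156%, loss ≈ 14013 × 2.156/100 ≈ 302.
Total lost output = 1597 + 1205 + 358 + 302 = 3462 billion.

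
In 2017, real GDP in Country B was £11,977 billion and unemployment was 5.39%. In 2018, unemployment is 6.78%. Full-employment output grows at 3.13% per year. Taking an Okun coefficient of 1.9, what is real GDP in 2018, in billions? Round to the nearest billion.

£12,036 billion

Δu = 6.78 - 5.39 = 1.39 points.
Okun's law (growth form): g_Y = g_Y* - β × Δu = 3.13 - 1.9 × (1.39) = 3.13 - 2.641 = 0.489%.
Real GDP in the next year = 11977 × (1 + 0.489/100) = 11977 × 1.00489 ≈ 12036 billion.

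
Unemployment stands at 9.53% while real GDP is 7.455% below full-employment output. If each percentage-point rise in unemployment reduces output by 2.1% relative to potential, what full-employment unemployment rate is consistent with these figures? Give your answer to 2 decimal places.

From Okun's law, u - u* = -(output gap)/β = -(-7.455)/2.1 = 3.55 points.
So u* = 9.53 - 3.55 = 5.98%.

5.98%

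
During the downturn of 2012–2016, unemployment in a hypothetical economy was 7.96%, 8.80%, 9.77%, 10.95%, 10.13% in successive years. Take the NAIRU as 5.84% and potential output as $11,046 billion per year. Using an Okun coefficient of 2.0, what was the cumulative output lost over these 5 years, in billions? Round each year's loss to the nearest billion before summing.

Year 2012: gap = -2.0 × (7.96 - 5.84) = -4.24%, loss ≈ 11046 × 4.24/100 ≈ 468.
Year 2013: gap = -2.0 × (8.8 - 5.84) = -5.92%, loss ≈ 11046 × 5.92/100 ≈ 654.
Year 2014: gap = -2.0 × (9.77 - 5.84) = -7.86%, loss ≈ 11046 × 7.86/100 ≈ 868.
Year 2015: gap = -2.0 × (10.95 - 5.84) = -10.22%, loss ≈ 11046 × 10.22/100 ≈ 1129.
Year 2016: gap = -2.0 × (10.13 - 5.84) = -8.58%, loss ≈ 11046 × 8.58/100 ≈ 948.
Total lost output = 468 + 654 + 868 + 1129 + 948 = 4067 billion.

$4,067 billion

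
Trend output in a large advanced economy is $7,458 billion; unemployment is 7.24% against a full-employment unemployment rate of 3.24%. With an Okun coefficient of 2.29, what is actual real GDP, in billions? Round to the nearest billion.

$6,775 billion

Unemployment gap = 7.24 - 3.24 = 4 points, so the output gap is -2.29 × 4 = -9.16%.
Actual GDP = 7458 × (1 - 9.16/100) = 7458 × 0.9084 ≈ 6775 billion.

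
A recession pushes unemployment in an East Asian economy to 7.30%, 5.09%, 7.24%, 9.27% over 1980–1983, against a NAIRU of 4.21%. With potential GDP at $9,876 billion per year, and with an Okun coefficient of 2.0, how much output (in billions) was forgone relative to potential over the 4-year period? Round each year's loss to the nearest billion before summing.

Year 1980: gap = -2.0 × (7.3 - 4.21) = -6.18%, loss ≈ 9876 × 6.18/100 ≈ 610.
Year 1981: gap = -2.0 × (5.09 - 4.21) = -1.76%, loss ≈ 9876 × 1.76/100 ≈ 174.
Year 1982: gap = -2.0 × (7.24 - 4.21) = -6.06%, loss ≈ 9876 × 6.06/100 ≈ 598.
Year 1983: gap = -2.0 × (9.27 - 4.21) = -10.12%, loss ≈ 9876 × 10.12/100 ≈ 999.
Total lost output = 610 + 174 + 598 + 999 = 2381 billion.

$2,381 billion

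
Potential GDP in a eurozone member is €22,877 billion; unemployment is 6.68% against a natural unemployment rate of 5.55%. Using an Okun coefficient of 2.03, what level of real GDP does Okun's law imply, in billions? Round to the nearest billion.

Unemployment gap = 6.68 - 5.55 = 1.13 points, so the output gap is -2.03 × 1.13 = -2.2939%.
Actual GDP = 22877 × (1 - 2.2939/100) = 22877 × 0.977061 ≈ 22352 billion.

€22,352 billion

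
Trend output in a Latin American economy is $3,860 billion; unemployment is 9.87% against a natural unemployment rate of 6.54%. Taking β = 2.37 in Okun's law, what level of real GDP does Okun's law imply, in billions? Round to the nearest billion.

$3,555 billion

Unemployment gap = 9.87 - 6.54 = 3.33 points, so the output gap is -2.37 × 3.33 = -7.8921%.
Actual GDP = 3860 × (1 - 7.8921/100) = 3860 × 0.921079 ≈ 3555 billion.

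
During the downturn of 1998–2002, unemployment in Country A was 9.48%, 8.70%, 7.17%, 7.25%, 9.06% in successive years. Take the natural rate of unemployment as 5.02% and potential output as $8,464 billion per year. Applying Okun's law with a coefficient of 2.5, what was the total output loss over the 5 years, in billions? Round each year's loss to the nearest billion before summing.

$3,505 billion

Year 1998: gap = -2.5 × (9.48 - 5.02) = -11.15%, loss ≈ 8464 × 11.15/100 ≈ 944.
Year 1999: gap = -2.5 × (8.7 - 5.02) = -9.2%, loss ≈ 8464 × 9.2/100 ≈ 779.
Year 2000: gap = -2.5 × (7.17 - 5.02) = -5.375%, loss ≈ 8464 × 5.375/100 ≈ 455.
Year 2001: gap = -2.5 × (7.25 - 5.02) = -5.575%, loss ≈ 8464 × 5.575/100 ≈ 472.
Year 2002: gap = -2.5 × (9.06 - 5.02) = -10.1%, loss ≈ 8464 × 10.1/100 ≈ 855.
Total lost output = 944 + 779 + 455 + 472 + 855 = 3505 billion.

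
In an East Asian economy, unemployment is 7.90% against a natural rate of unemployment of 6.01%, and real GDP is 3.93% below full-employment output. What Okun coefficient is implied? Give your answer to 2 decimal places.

Okun's law: output gap = -β × (u - u*).
-3.93 = -β × (7.9 - 6.01) = -β × 1.89, so β = 3.93/1.89 = 2.08.

β ≈ 2.08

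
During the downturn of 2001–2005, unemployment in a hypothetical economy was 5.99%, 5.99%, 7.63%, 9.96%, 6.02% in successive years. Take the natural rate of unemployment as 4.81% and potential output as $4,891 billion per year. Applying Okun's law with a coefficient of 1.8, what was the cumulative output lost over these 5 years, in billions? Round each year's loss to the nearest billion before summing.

Year 2001: gap = -1.8 × (5.99 - 4.81) = -2.124%, loss ≈ 4891 × 2.124/100 ≈ 104.
Year 2002: gap = -1.8 × (5.99 - 4.81) = -2.124%, loss ≈ 4891 × 2.124/100 ≈ 104.
Year 2003: gap = -1.8 × (7.63 - 4.81) = -5.076%, loss ≈ 4891 × 5.076/100 ≈ 248.
Year 2004: gap = -1.8 × (9.96 - 4.81) = -9.27%, loss ≈ 4891 × 9.27/100 ≈ 453.
Year 2005: gap = -1.8 × (6.02 - 4.81) = -2.178%, loss ≈ 4891 × 2.178/100 ≈ 107.
Total lost output = 104 + 104 + 248 + 453 + 107 = 1016 billion.

$1,016 billion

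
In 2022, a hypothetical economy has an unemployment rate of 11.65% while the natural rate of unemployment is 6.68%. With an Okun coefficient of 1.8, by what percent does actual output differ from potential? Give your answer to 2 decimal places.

-8.95%

The unemployment gap is 11.65 - 6.68 = 4.97 percentage points.
Okun's law gives an output gap of -1.8 × 4.97 = -8.946%, i.e. 8.95% below potential.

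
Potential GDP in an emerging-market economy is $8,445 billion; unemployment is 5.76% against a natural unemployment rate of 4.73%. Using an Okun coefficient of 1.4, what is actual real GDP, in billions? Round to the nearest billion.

Unemployment gap = 5.76 - 4.73 = 1.03 points, so the output gap is -1.4 × 1.03 = -1.442%.
Actual GDP = 8445 × (1 - 1.442/100) = 8445 × 0.98558 ≈ 8323 billion.

$8,323 billion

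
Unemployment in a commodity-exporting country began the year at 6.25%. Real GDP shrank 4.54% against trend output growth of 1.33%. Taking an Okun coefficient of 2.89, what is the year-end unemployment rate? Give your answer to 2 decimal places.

8.28%

Growth-rate Okun's law: g_Y = g_Y* - β × Δu, so Δu = (g_Y* - g_Y)/β.
Δu = (1.33 + 4.54)/2.89 = 5.87/2.89 = 2.03 percentage points.
Year-end unemployment = 6.25 + 2.03 = 8.28%.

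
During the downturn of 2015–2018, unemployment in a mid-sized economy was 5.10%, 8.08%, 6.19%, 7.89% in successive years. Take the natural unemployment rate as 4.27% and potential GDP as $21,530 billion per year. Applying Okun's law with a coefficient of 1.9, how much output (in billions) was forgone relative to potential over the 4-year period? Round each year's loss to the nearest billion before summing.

$4,165 billion

Year 2015: gap = -1.9 × (5.1 - 4.27) = -1.577%, loss ≈ 21530 × 1.577/100 ≈ 340.
Year 2016: gap = -1.9 × (8.08 - 4.27) = -7.239%, loss ≈ 21530 × 7.239/100 ≈ 1559.
Year 2017: gap = -1.9 × (6.19 - 4.27) = -3.648%, loss ≈ 21530 × 3.648/100 ≈ 785.
Year 2018: gap = -1.9 × (7.89 - 4.27) = -6.878%, loss ≈ 21530 × 6.878/100 ≈ 1481.
Total lost output = 340 + 1559 + 785 + 1481 = 4165 billion.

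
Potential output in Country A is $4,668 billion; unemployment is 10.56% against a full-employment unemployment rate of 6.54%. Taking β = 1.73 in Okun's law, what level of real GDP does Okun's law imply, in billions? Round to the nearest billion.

Unemployment gap = 10.56 - 6.54 = 4.02 points, so the output gap is -1.73 × 4.02 = -6.9546%.
Actual GDP = 4668 × (1 - 6.9546/100) = 4668 × 0.930454 ≈ 4343 billion.

$4,343 billion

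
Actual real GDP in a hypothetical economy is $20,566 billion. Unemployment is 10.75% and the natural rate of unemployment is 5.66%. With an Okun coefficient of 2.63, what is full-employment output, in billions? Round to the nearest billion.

Unemployment gap = 10.75 - 5.66 = 5.09 points, so output gap = -2.63 × 5.09 = -13.3867%.
Since Y = Y* × (1 + gap/100), Y* = 20566/0.866133 ≈ 23745 billion.

$23,745 billion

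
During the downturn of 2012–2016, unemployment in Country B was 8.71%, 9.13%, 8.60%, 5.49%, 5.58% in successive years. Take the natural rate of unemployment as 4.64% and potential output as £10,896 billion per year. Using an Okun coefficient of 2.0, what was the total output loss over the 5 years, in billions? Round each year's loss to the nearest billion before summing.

Year 2012: gap = -2.0 × (8.71 - 4.64) = -8.14%, loss ≈ 10896 × 8.14/100 ≈ 887.
Year 2013: gap = -2.0 × (9.13 - 4.64) = -8.98%, loss ≈ 10896 × 8.98/100 ≈ 978.
Year 2014: gap = -2.0 × (8.6 - 4.64) = -7.92%, loss ≈ 10896 × 7.92/100 ≈ 863.
Year 2015: gap = -2.0 × (5.49 - 4.64) = -1.7%, loss ≈ 10896 × 1.7/100 ≈ 185.
Year 2016: gap = -2.0 × (5.58 - 4.64) = -1.88%, loss ≈ 10896 × 1.88/100 ≈ 205.
Total lost output = 887 + 978 + 863 + 185 + 205 = 3118 billion.

£3,118 billion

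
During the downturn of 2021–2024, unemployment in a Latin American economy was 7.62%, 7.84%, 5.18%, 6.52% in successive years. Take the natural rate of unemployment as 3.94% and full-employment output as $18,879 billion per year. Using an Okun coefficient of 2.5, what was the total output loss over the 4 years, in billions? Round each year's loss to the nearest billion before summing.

$5,381 billion

Year 2021: gap = -2.5 × (7.62 - 3.94) = -9.2%, loss ≈ 18879 × 9.2/100 ≈ 1737.
Year 2022: gap = -2.5 × (7.84 - 3.94) = -9.75%, loss ≈ 18879 × 9.75/100 ≈ 1841.
Year 2023: gap = -2.5 × (5.18 - 3.94) = -3.1%, loss ≈ 18879 × 3.1/100 ≈ 585.
Year 2024: gap = -2.5 × (6.52 - 3.94) = -6.45%, loss ≈ 18879 × 6.45/100 ≈ 1218.
Total lost output = 1737 + 1841 + 585 + 1218 = 5381 billion.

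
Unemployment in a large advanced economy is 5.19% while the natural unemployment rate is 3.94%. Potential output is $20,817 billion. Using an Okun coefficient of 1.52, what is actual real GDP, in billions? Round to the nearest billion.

Unemployment gap = 5.19 - 3.94 = 1.25 points, so the output gap is -1.52 × 1.25 = -1.9%.
Actual GDP = 20817 × (1 - 1.9/100) = 20817 × 0.981 ≈ 20421 billion.

$20,421 billion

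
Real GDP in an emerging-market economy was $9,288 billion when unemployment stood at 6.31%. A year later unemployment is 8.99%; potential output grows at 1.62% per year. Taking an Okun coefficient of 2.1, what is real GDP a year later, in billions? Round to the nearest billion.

$8,916 billion

Δu = 8.99 - 6.31 = 2.68 points.
Okun's law (growth form): g_Y = g_Y* - β × Δu = 1.62 - 2.1 × (2.68) = 1.62 - 5.628 = -4.008%.
Real GDP in the next year = 9288 × (1 - 4.008/100) = 9288 × 0.95992 ≈ 8916 billion.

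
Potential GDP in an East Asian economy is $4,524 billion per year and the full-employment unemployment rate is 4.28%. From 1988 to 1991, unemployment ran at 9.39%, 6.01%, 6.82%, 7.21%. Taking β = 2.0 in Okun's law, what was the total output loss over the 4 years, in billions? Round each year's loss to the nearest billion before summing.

Year 1988: gap = -2.0 × (9.39 - 4.28) = -10.22%, loss ≈ 4524 × 10.22/100 ≈ 462.
Year 1989: gap = -2.0 × (6.01 - 4.28) = -3.46%, loss ≈ 4524 × 3.46/100 ≈ 157.
Year 1990: gap = -2.0 × (6.82 - 4.28) = -5.08%, loss ≈ 4524 × 5.08/100 ≈ 230.
Year 1991: gap = -2.0 × (7.21 - 4.28) = -5.86%, loss ≈ 4524 × 5.86/100 ≈ 265.
Total lost output = 462 + 157 + 230 + 265 = 1114 billion.

$1,114 billion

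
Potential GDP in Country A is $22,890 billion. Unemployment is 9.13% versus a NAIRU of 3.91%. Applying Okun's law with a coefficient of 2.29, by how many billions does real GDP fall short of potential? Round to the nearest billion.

Output gap = -2.29 × (9.13 - 3.91) = -2.29 × 5.22 = -11.9538%.
Actual GDP ≈ 22890 × 0.880462 ≈ 20154 billion, so the shortfall is 22890 - 20154 = 2736 billion.

$2,736 billion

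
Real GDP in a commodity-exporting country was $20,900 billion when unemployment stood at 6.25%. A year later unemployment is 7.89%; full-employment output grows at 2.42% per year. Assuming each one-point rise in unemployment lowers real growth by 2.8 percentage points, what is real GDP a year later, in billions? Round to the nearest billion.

$20,446 billion

Δu = 7.89 - 6.25 = 1.64 points.
Okun's law (growth form): g_Y = g_Y* - β × Δu = 2.42 - 2.8 × (1.64) = 2.42 - 4.592 = -2.172%.
Real GDP in the next year = 20900 × (1 - 2.172/100) = 20900 × 0.97828 ≈ 20446 billion.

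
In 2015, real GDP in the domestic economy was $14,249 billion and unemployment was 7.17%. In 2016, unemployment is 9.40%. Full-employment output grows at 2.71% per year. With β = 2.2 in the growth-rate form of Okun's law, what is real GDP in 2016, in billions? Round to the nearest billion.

$13,936 billion

Δu = 9.4 - 7.17 = 2.23 points.
Okun's law (growth form): g_Y = g_Y* - β × Δu = 2.71 - 2.2 × (2.23) = 2.71 - 4.906 = -2.196%.
Real GDP in the next year = 14249 × (1 - 2.196/100) = 14249 × 0.97804 ≈ 13936 billion.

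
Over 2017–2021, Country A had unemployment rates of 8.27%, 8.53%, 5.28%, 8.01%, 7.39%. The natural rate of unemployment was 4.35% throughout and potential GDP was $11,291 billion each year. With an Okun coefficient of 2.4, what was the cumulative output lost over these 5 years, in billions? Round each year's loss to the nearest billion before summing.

Year 2017: gap = -2.4 × (8.27 - 4.35) = -9.408%, loss ≈ 11291 × 9.408/100 ≈ 1062.
Year 2018: gap = -2.4 × (8.53 - 4.35) = -10.032%, loss ≈ 11291 × 10.032/100 ≈ 1133.
Year 2019: gap = -2.4 × (5.28 - 4.35) = -2.232%, loss ≈ 11291 × 2.232/100 ≈ 252.
Year 2020: gap = -2.4 × (8.01 - 4.35) = -8.784%, loss ≈ 11291 × 8.784/100 ≈ 992.
Year 2021: gap = -2.4 × (7.39 - 4.35) = -7.296%, loss ≈ 11291 × 7.296/100 ≈ 824.
Total lost output = 1062 + 1133 + 252 + 992 + 824 = 4263 billion.

$4,263 billion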